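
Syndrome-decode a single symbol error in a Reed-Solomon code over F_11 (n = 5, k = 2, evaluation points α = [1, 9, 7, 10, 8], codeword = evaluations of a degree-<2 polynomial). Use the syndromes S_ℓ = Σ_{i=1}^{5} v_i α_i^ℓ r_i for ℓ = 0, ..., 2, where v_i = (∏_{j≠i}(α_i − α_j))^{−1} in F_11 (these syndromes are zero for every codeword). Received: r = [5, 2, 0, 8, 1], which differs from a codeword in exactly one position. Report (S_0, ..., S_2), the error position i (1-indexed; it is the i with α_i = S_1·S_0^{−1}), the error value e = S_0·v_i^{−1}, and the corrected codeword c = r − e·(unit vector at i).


S = (6, 5, 6), error at position 4, error magnitude e = 5, c = [5, 2, 0, 3, 1].

Step 1: column multipliers v_i = (∏_{j≠i}(α_i − α_j))^{−1} mod 11.
  i = 1 (α = 1): (1−9)(1−7)(1−10)(1−8) = (−8)·(−6)·(−9)·(−7) = 3024 ≡ 10, so v_1 = 10^{−1} = 10 (mod 11).
  i = 2 (α = 9): (9−1)(9−7)(9−10)(9−8) = 8·2·(−1)·1 = −16 ≡ 6, so v_2 = 6^{−1} = 2 (mod 11).
  i = 3 (α = 7): (7−1)(7−9)(7−10)(7−8) = 6·(−2)·(−3)·(−1) = −36 ≡ 8, so v_3 = 8^{−1} = 7 (mod 11).
  i = 4 (α = 10): (10−1)(10−9)(10−7)(10−8) = 9·1·3·2 = 54 ≡ 10, so v_4 = 10^{−1} = 10 (mod 11).
  i = 5 (α = 8): (8−1)(8−9)(8−7)(8−10) = 7·(−1)·1·(−2) = 14 ≡ 3, so v_5 = 3^{−1} = 4 (mod 11).
  v = [10, 2, 7, 10, 4].
Step 2: syndromes of r = [5, 2, 0, 8, 1] (all sums mod 11).
  S_0 = Σ v_i r_i = 10·5 + 2·2 + 7·0 + 10·8 + 4·1 = 138 ≡ 6.
  S_1 = Σ v_i α_i r_i = 10·1·5 + 2·9·2 + 7·7·0 + 10·10·8 + 4·8·1 = 918 ≡ 5.
  α_i^2 mod 11 = [1, 4, 5, 1, 9].
  S_2 = Σ v_i α_i^2 r_i = 10·1·5 + 2·4·2 + 7·5·0 + 10·1·8 + 4·9·1 = 182 ≡ 6.
  S = (6, 5, 6) ≠ 0, so r is not a codeword (an error is present).
Step 3: locate the error. For a single error e at position i, S_ℓ = v_i·e·α_i^ℓ, so α_err = S_1/S_0.
  S_0^{−1} = 6^{−1} = 2 (mod 11), so α_err = 5·2 = 10 ≡ 10 = α_4. Error position i = 4.
  Consistency check: S_2/S_1 = 6·9 = 54 ≡ 10 = α_err ✓ (single-error assumption holds).
Step 4: error magnitude e = S_0/v_4 = S_0·∏_{j≠4}(α_4 − α_j) = 6·10 = 60 ≡ 5 (mod 11).
Step 5: correct position 4: c_4 = r_4 − e = 8 − 5 ≡ 3 (mod 11). Hence c = [5, 2, 0, 3, 1].
  Check: interpolating c through the α_i gives m(x) = 4 + 1·x (degree < 2) with m(α_i) = c_i for every i, so c is indeed a codeword.


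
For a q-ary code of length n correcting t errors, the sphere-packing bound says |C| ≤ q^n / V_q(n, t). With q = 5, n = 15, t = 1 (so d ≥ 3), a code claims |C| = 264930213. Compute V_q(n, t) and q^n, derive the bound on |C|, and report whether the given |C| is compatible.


V_q(n, t) = 61, q^n = 30517578125, Hamming bound = 500288165, |C| = 264930213 ≤ bound (satisfied).

Step 1: Compute V_q(n, t) = Σ_{j=0}^1 C(n, j) (q−1)^j.
  j = 0: C(15,0)·(4)^0 = 1·1 = 1.
  j = 1: C(15,1)·(4)^1 = 15·4 = 60.
  V_q(n, t) = 1 + 60 = 61.
Step 2: q^n = 5^15 = 30517578125.
Step 3: Hamming bound ⌊q^n / V_q(n,t)⌋ = ⌊30517578125/61⌋ = 500288165.
Step 4: Compare |C| = 264930213 to 500288165: satisfied.
The claimed |C| lies below the Hamming bound.


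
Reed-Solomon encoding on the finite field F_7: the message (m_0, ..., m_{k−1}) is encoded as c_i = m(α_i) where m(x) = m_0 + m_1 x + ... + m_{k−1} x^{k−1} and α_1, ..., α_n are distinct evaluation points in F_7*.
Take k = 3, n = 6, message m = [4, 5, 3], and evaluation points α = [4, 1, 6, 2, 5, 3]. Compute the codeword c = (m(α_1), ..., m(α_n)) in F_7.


c = [2, 5, 2, 5, 6, 4]

Message polynomial: m(x) = 4 + 5·x + 3·x^2 (mod 7).
For each evaluation point α_i, compute m(α_i) mod 7:
  α_1 = 4: Horner steps 3 → 3 → 2, so m(4) = 2.
  α_2 = 1: Horner steps 3 → 1 → 5, so m(1) = 5.
  α_3 = 6: Horner steps 3 → 2 → 2, so m(6) = 2.
  α_4 = 2: Horner steps 3 → 4 → 5, so m(2) = 5.
  α_5 = 5: Horner steps 3 → 6 → 6, so m(5) = 6.
  α_6 = 3: Horner steps 3 → 0 → 4, so m(3) = 4.
Codeword c = [2, 5, 2, 5, 6, 4] ∈ F_7^6.


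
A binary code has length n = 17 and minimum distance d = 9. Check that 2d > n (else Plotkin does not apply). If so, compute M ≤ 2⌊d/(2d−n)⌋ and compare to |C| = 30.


Plotkin bound M ≤ 18; given |C| = 30 > bound (violated).

Check applicability: 2d = 18, n = 17.
2d − n = 1 > 0, so Plotkin applies.
Compute d/(2d−n) = 9/1 ≈ 9.0000.
⌊d/(2d−n)⌋ = 9.
Plotkin bound: M ≤ 2·9 = 18.
Given |C| = 30, check: VIOLATED.
This |C| is above the Plotkin bound, so no binary code with n = 17, d = 9 and 30 codewords exists.


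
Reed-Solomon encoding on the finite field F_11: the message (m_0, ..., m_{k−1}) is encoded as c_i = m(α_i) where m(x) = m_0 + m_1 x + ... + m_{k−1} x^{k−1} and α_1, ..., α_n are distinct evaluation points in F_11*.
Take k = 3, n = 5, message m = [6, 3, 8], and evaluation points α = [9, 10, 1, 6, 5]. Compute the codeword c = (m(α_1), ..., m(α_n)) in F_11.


c = [10, 0, 6, 4, 1]

Message polynomial: m(x) = 6 + 3·x + 8·x^2 (mod 11).
For each evaluation point α_i, compute m(α_i) mod 11:
  α_1 = 9: Horner steps 8 → 9 → 10, so m(9) = 10.
  α_2 = 10: Horner steps 8 → 6 → 0, so m(10) = 0.
  α_3 = 1: Horner steps 8 → 0 → 6, so m(1) = 6.
  α_4 = 6: Horner steps 8 → 7 → 4, so m(6) = 4.
  α_5 = 5: Horner steps 8 → 10 → 1, so m(5) = 1.
Codeword c = [10, 0, 6, 4, 1] ∈ F_11^5.


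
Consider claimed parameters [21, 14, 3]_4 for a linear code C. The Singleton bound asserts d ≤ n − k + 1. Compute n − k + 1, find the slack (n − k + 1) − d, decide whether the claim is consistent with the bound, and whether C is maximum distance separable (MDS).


Singleton RHS = n − k + 1 = 8, slack = 5, bound satisfied, not MDS.

Singleton bound: d ≤ n − k + 1.
Here n = 21, k = 14, so n − k + 1 = 8.
Given d = 3, check d ≤ 8: YES.
Slack = (n − k + 1) − d = 5.
The code is NOT MDS (slack = 5 > 0).
Description: the claimed parameters are [21, 14, 3]_4; such a code would be non-MDS.


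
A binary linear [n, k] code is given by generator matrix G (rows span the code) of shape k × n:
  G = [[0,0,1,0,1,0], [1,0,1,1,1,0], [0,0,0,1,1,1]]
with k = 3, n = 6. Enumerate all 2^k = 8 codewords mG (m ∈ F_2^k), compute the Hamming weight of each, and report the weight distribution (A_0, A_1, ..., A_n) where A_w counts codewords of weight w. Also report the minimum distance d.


Weight distribution: A_0 = 1, A_2 = 2, A_3 = 4, A_4 = 1. Minimum distance d = 2.

Enumerate all 2^3 = 8 messages m ∈ F_2^3.
For each, compute codeword c = mG in F_2^6, then tally its weight.
  m = 000 → c = 000000, weight = 0.
  m = 100 → c = 001010, weight = 2.
  m = 010 → c = 101110, weight = 4.
  m = 110 → c = 100100, weight = 2.
  m = 001 → c = 000111, weight = 3.
  m = 101 → c = 001101, weight = 3.
  m = 011 → c = 101001, weight = 3.
  m = 111 → c = 100011, weight = 3.
Tally weights:
  weight 0: 1 codewords.
  weight 2: 2 codewords.
  weight 3: 4 codewords.
  weight 4: 1 codewords.
Minimum distance d = smallest w > 0 with A_w > 0 = 2.
Sanity: Σ A_w = 8 = 2^3 = 8 ✓.


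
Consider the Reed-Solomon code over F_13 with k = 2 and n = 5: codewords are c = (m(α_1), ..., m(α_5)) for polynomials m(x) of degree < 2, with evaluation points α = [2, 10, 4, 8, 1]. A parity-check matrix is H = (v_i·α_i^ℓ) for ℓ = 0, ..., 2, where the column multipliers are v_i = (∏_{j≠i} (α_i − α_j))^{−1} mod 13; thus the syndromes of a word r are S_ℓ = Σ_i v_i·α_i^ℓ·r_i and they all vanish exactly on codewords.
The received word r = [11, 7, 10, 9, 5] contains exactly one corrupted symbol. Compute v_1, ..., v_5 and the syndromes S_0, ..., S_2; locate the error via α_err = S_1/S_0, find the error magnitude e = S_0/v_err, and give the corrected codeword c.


S = (7, 4, 6), error at position 4, error magnitude e = 1, c = [11, 7, 10, 8, 5].

Step 1: column multipliers v_i = (∏_{j≠i}(α_i − α_j))^{−1} mod 13.
  i = 1 (α = 2): (2−10)(2−4)(2−8)(2−1) = (−8)·(−2)·(−6)·1 = −96 ≡ 8, so v_1 = 8^{−1} = 5 (mod 13).
  i = 2 (α = 10): (10−2)(10−4)(10−8)(10−1) = 8·6·2·9 = 864 ≡ 6, so v_2 = 6^{−1} = 11 (mod 13).
  i = 3 (α = 4): (4−2)(4−10)(4−8)(4−1) = 2·(−6)·(−4)·3 = 144 ≡ 1, so v_3 = 1^{−1} = 1 (mod 13).
  i = 4 (α = 8): (8−2)(8−10)(8−4)(8−1) = 6·(−2)·4·7 = −336 ≡ 2, so v_4 = 2^{−1} = 7 (mod 13).
  i = 5 (α = 1): (1−2)(1−10)(1−4)(1−8) = (−1)·(−9)·(−3)·(−7) = 189 ≡ 7, so v_5 = 7^{−1} = 2 (mod 13).
  v = [5, 11, 1, 7, 2].
Step 2: syndromes of r = [11, 7, 10, 9, 5] (all sums mod 13).
  S_0 = Σ v_i r_i = 5·11 + 11·7 + 1·10 + 7·9 + 2·5 = 215 ≡ 7.
  S_1 = Σ v_i α_i r_i = 5·2·11 + 11·10·7 + 1·4·10 + 7·8·9 + 2·1·5 = 1434 ≡ 4.
  α_i^2 mod 13 = [4, 9, 3, 12, 1].
  S_2 = Σ v_i α_i^2 r_i = 5·4·11 + 11·9·7 + 1·3·10 + 7·12·9 + 2·1·5 = 1709 ≡ 6.
  S = (7, 4, 6) ≠ 0, so r is not a codeword (an error is present).
Step 3: locate the error. For a single error e at position i, S_ℓ = v_i·e·α_i^ℓ, so α_err = S_1/S_0.
  S_0^{−1} = 7^{−1} = 2 (mod 13), so α_err = 4·2 = 8 ≡ 8 = α_4. Error position i = 4.
  Consistency check: S_2/S_1 = 6·10 = 60 ≡ 8 = α_err ✓ (single-error assumption holds).
Step 4: error magnitude e = S_0/v_4 = S_0·∏_{j≠4}(α_4 − α_j) = 7·2 = 14 ≡ 1 (mod 13).
Step 5: correct position 4: c_4 = r_4 − e = 9 − 1 ≡ 8 (mod 13). Hence c = [11, 7, 10, 8, 5].
  Check: interpolating c through the α_i gives m(x) = 12 + 6·x (degree < 2) with m(α_i) = c_i for every i, so c is indeed a codeword.


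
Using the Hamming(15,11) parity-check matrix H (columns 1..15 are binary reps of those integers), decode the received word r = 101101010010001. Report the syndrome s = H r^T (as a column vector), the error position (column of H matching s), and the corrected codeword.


s = (1, 1, 0, 0)^T, error position = 12, corrected codeword c = 101101010011001

Compute s = H r^T mod 2 one row at a time:
  s_1 = 1 + 0 + 0 + 1 + 0 + 0 + 0 + 1 = 3 ≡ 1 (mod 2).
  s_2 = 1 + 0 + 1 + 0 + 0 + 0 + 0 + 1 = 3 ≡ 1 (mod 2).
  s_3 = 0 + 1 + 1 + 0 + 0 + 1 + 0 + 1 = 4 ≡ 0 (mod 2).
  s_4 = 1 + 1 + 0 + 0 + 0 + 1 + 0 + 1 = 4 ≡ 0 (mod 2).
s = (1, 1, 0, 0)^T — this equals column 12 of H (binary 1100), so error is at position 12.
Correct: flip bit 12 of r = 101101010010001 to get c = 101101010011001.


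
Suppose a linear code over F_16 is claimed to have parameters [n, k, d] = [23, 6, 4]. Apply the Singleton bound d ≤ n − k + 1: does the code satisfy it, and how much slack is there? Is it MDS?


Singleton RHS = n − k + 1 = 18, slack = 14, bound satisfied, not MDS.

Singleton bound: d ≤ n − k + 1.
Here n = 23, k = 6, so n − k + 1 = 18.
Given d = 4, check d ≤ 18: YES.
Slack = (n − k + 1) − d = 14.
The code is NOT MDS (slack = 14 > 0).
Description: the claimed parameters are [23, 6, 4]_16; such a code would be non-MDS.


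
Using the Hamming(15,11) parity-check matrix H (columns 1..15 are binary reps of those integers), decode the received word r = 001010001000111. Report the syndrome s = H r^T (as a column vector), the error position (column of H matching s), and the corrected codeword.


s = (0, 0, 1, 1)^T, error position = 3, corrected codeword c = 000010001000111

Compute s = H r^T mod 2 one row at a time:
  s_1 = 0 + 1 + 0 + 0 + 0 + 1 + 1 + 1 = 4 ≡ 0 (mod 2).
  s_2 = 0 + 1 + 0 + 0 + 0 + 1 + 1 + 1 = 4 ≡ 0 (mod 2).
  s_3 = 0 + 1 + 0 + 0 + 0 + 0 + 1 + 1 = 3 ≡ 1 (mod 2).
  s_4 = 0 + 1 + 1 + 0 + 1 + 0 + 1 + 1 = 5 ≡ 1 (mod 2).
s = (0, 0, 1, 1)^T — this equals column 3 of H (binary 0011), so error is at position 3.
Correct: flip bit 3 of r = 001010001000111 to get c = 000010001000111.


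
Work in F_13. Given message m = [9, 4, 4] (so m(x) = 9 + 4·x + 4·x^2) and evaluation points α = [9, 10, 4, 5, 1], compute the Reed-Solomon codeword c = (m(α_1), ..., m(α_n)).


c = [5, 7, 11, 12, 4]

Message polynomial: m(x) = 9 + 4·x + 4·x^2 (mod 13).
For each evaluation point α_i, compute m(α_i) mod 13:
  α_1 = 9: Horner steps 4 → 1 → 5, so m(9) = 5.
  α_2 = 10: Horner steps 4 → 5 → 7, so m(10) = 7.
  α_3 = 4: Horner steps 4 → 7 → 11, so m(4) = 11.
  α_4 = 5: Horner steps 4 → 11 → 12, so m(5) = 12.
  α_5 = 1: Horner steps 4 → 8 → 4, so m(1) = 4.
Codeword c = [5, 7, 11, 12, 4] ∈ F_13^5.


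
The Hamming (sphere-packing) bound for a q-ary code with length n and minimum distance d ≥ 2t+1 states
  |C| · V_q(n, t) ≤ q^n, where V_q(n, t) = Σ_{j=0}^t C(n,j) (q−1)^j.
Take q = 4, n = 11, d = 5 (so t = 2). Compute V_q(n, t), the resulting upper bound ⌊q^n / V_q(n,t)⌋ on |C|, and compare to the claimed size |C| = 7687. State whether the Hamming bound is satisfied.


V_q(n, t) = 529, q^n = 4194304, Hamming bound = 7928, |C| = 7687 ≤ bound (satisfied).

Step 1: Compute V_q(n, t) = Σ_{j=0}^2 C(n, j) (q−1)^j.
  j = 0: C(11,0)·(3)^0 = 1·1 = 1.
  j = 1: C(11,1)·(3)^1 = 11·3 = 33.
  j = 2: C(11,2)·(3)^2 = 55·9 = 495.
  V_q(n, t) = 1 + 33 + 495 = 529.
Step 2: q^n = 4^11 = 4194304.
Step 3: Hamming bound ⌊q^n / V_q(n,t)⌋ = ⌊4194304/529⌋ = 7928.
Step 4: Compare |C| = 7687 to 7928: satisfied.
The claimed |C| lies below the Hamming bound.


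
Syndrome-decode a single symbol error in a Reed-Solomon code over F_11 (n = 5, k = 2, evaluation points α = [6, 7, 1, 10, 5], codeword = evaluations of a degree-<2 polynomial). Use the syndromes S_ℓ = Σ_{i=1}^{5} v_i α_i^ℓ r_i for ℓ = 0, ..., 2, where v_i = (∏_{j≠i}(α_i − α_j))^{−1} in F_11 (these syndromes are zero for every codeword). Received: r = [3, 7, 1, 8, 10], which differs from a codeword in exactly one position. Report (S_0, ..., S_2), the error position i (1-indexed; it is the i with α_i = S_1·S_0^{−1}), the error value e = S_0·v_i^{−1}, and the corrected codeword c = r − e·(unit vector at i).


S = (9, 9, 9), error at position 3, error magnitude e = 7, c = [3, 7, 5, 8, 10].

Step 1: column multipliers v_i = (∏_{j≠i}(α_i − α_j))^{−1} mod 11.
  i = 1 (α = 6): (6−7)(6−1)(6−10)(6−5) = (−1)·5·(−4)·1 = 20 ≡ 9, so v_1 = 9^{−1} = 5 (mod 11).
  i = 2 (α = 7): (7−6)(7−1)(7−10)(7−5) = 1·6·(−3)·2 = −36 ≡ 8, so v_2 = 8^{−1} = 7 (mod 11).
  i = 3 (α = 1): (1−6)(1−7)(1−10)(1−5) = (−5)·(−6)·(−9)·(−4) = 1080 ≡ 2, so v_3 = 2^{−1} = 6 (mod 11).
  i = 4 (α = 10): (10−6)(10−7)(10−1)(10−5) = 4·3·9·5 = 540 ≡ 1, so v_4 = 1^{−1} = 1 (mod 11).
  i = 5 (α = 5): (5−6)(5−7)(5−1)(5−10) = (−1)·(−2)·4·(−5) = −40 ≡ 4, so v_5 = 4^{−1} = 3 (mod 11).
  v = [5, 7, 6, 1, 3].
Step 2: syndromes of r = [3, 7, 1, 8, 10] (all sums mod 11).
  S_0 = Σ v_i r_i = 5·3 + 7·7 + 6·1 + 1·8 + 3·10 = 108 ≡ 9.
  S_1 = Σ v_i α_i r_i = 5·6·3 + 7·7·7 + 6·1·1 + 1·10·8 + 3·5·10 = 669 ≡ 9.
  α_i^2 mod 11 = [3, 5, 1, 1, 3].
  S_2 = Σ v_i α_i^2 r_i = 5·3·3 + 7·5·7 + 6·1·1 + 1·1·8 + 3·3·10 = 394 ≡ 9.
  S = (9, 9, 9) ≠ 0, so r is not a codeword (an error is present).
Step 3: locate the error. For a single error e at position i, S_ℓ = v_i·e·α_i^ℓ, so α_err = S_1/S_0.
  S_0^{−1} = 9^{−1} = 5 (mod 11), so α_err = 9·5 = 45 ≡ 1 = α_3. Error position i = 3.
  Consistency check: S_2/S_1 = 9·5 = 45 ≡ 1 = α_err ✓ (single-error assumption holds).
Step 4: error magnitude e = S_0/v_3 = S_0·∏_{j≠3}(α_3 − α_j) = 9·2 = 18 ≡ 7 (mod 11).
Step 5: correct position 3: c_3 = r_3 − e = 1 − 7 ≡ 5 (mod 11). Hence c = [3, 7, 5, 8, 10].
  Check: interpolating c through the α_i gives m(x) = 1 + 4·x (degree < 2) with m(α_i) = c_i for every i, so c is indeed a codeword.


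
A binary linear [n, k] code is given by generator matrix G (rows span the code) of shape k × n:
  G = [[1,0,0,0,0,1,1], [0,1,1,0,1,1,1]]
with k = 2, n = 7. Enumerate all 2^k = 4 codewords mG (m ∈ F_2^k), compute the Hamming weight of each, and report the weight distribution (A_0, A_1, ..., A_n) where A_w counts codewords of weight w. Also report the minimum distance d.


Weight distribution: A_0 = 1, A_3 = 1, A_4 = 1, A_5 = 1. Minimum distance d = 3.

Enumerate all 2^2 = 4 messages m ∈ F_2^2.
For each, compute codeword c = mG in F_2^7, then tally its weight.
  m = 00 → c = 0000000, weight = 0.
  m = 10 → c = 1000011, weight = 3.
  m = 01 → c = 0110111, weight = 5.
  m = 11 → c = 1110100, weight = 4.
Tally weights:
  weight 0: 1 codewords.
  weight 3: 1 codewords.
  weight 4: 1 codewords.
  weight 5: 1 codewords.
Minimum distance d = smallest w > 0 with A_w > 0 = 3.
Sanity: Σ A_w = 4 = 2^2 = 4 ✓.


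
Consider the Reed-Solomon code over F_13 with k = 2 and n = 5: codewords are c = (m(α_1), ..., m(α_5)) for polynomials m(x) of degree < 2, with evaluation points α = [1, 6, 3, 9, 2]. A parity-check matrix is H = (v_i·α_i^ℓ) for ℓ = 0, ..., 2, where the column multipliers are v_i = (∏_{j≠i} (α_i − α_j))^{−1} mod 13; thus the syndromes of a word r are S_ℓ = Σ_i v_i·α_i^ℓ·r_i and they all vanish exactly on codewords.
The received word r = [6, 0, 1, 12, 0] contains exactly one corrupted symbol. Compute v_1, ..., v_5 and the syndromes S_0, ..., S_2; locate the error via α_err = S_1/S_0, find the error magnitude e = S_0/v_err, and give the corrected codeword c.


S = (5, 10, 7), error at position 5, error magnitude e = 3, c = [6, 0, 1, 12, 10].

Step 1: column multipliers v_i = (∏_{j≠i}(α_i − α_j))^{−1} mod 13.
  i = 1 (α = 1): (1−6)(1−3)(1−9)(1−2) = (−5)·(−2)·(−8)·(−1) = 80 ≡ 2, so v_1 = 2^{−1} = 7 (mod 13).
  i = 2 (α = 6): (6−1)(6−3)(6−9)(6−2) = 5·3·(−3)·4 = −180 ≡ 2, so v_2 = 2^{−1} = 7 (mod 13).
  i = 3 (α = 3): (3−1)(3−6)(3−9)(3−2) = 2·(−3)·(−6)·1 = 36 ≡ 10, so v_3 = 10^{−1} = 4 (mod 13).
  i = 4 (α = 9): (9−1)(9−6)(9−3)(9−2) = 8·3·6·7 = 1008 ≡ 7, so v_4 = 7^{−1} = 2 (mod 13).
  i = 5 (α = 2): (2−1)(2−6)(2−3)(2−9) = 1·(−4)·(−1)·(−7) = −28 ≡ 11, so v_5 = 11^{−1} = 6 (mod 13).
  v = [7, 7, 4, 2, 6].
Step 2: syndromes of r = [6, 0, 1, 12, 0] (all sums mod 13).
  S_0 = Σ v_i r_i = 7·6 + 7·0 + 4·1 + 2·12 + 6·0 = 70 ≡ 5.
  S_1 = Σ v_i α_i r_i = 7·1·6 + 7·6·0 + 4·3·1 + 2·9·12 + 6·2·0 = 270 ≡ 10.
  α_i^2 mod 13 = [1, 10, 9, 3, 4].
  S_2 = Σ v_i α_i^2 r_i = 7·1·6 + 7·10·0 + 4·9·1 + 2·3·12 + 6·4·0 = 150 ≡ 7.
  S = (5, 10, 7) ≠ 0, so r is not a codeword (an error is present).
Step 3: locate the error. For a single error e at position i, S_ℓ = v_i·e·α_i^ℓ, so α_err = S_1/S_0.
  S_0^{−1} = 5^{−1} = 8 (mod 13), so α_err = 10·8 = 80 ≡ 2 = α_5. Error position i = 5.
  Consistency check: S_2/S_1 = 7·4 = 28 ≡ 2 = α_err ✓ (single-error assumption holds).
Step 4: error magnitude e = S_0/v_5 = S_0·∏_{j≠5}(α_5 − α_j) = 5·11 = 55 ≡ 3 (mod 13).
Step 5: correct position 5: c_5 = r_5 − e = 0 − 3 ≡ 10 (mod 13). Hence c = [6, 0, 1, 12, 10].
  Check: interpolating c through the α_i gives m(x) = 2 + 4·x (degree < 2) with m(α_i) = c_i for every i, so c is indeed a codeword.


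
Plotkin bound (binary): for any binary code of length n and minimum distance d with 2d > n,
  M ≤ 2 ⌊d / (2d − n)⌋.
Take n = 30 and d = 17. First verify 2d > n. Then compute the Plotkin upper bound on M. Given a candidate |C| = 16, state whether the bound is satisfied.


Plotkin bound M ≤ 8; given |C| = 16 > bound (violated).

Check applicability: 2d = 34, n = 30.
2d − n = 4 > 0, so Plotkin applies.
Compute d/(2d−n) = 17/4 ≈ 4.2500.
⌊d/(2d−n)⌋ = 4.
Plotkin bound: M ≤ 2·4 = 8.
Given |C| = 16, check: VIOLATED.
This |C| is above the Plotkin bound, so no binary code with n = 30, d = 17 and 16 codewords exists.


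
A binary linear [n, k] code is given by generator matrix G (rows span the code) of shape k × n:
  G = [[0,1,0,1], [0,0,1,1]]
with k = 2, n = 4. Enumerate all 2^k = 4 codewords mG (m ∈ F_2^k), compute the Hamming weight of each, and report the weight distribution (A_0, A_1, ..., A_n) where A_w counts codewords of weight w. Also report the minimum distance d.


Weight distribution: A_0 = 1, A_2 = 3. Minimum distance d = 2.

Enumerate all 2^2 = 4 messages m ∈ F_2^2.
For each, compute codeword c = mG in F_2^4, then tally its weight.
  m = 00 → c = 0000, weight = 0.
  m = 10 → c = 0101, weight = 2.
  m = 01 → c = 0011, weight = 2.
  m = 11 → c = 0110, weight = 2.
Tally weights:
  weight 0: 1 codewords.
  weight 2: 3 codewords.
Minimum distance d = smallest w > 0 with A_w > 0 = 2.
Sanity: Σ A_w = 4 = 2^2 = 4 ✓.


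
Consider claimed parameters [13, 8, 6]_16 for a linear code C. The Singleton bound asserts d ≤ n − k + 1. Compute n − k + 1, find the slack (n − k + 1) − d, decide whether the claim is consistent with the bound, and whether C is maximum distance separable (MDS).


Singleton RHS = n − k + 1 = 6, slack = 0, bound satisfied, MDS.

Singleton bound: d ≤ n − k + 1.
Here n = 13, k = 8, so n − k + 1 = 6.
Given d = 6, check d ≤ 6: YES.
Slack = (n − k + 1) − d = 0.
The code is MDS (slack = 0).
Description: the claimed parameters are [13, 8, 6]_16; such a code would be MDS (meets Singleton bound).


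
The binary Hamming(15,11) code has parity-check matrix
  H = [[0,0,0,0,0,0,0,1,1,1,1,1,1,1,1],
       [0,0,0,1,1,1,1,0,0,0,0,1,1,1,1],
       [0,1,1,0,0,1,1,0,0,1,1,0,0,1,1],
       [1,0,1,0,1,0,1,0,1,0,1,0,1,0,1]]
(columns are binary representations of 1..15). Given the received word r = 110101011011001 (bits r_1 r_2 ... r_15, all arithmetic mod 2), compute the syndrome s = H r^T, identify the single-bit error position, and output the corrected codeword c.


s = (1, 0, 0, 0)^T, error position = 8, corrected codeword c = 110101001011001

Compute s = H r^T mod 2 one row at a time:
  s_1 = 1 + 1 + 0 + 1 + 1 + 0 + 0 + 1 = 5 ≡ 1 (mod 2).
  s_2 = 1 + 0 + 1 + 0 + 1 + 0 + 0 + 1 = 4 ≡ 0 (mod 2).
  s_3 = 1 + 0 + 1 + 0 + 0 + 1 + 0 + 1 = 4 ≡ 0 (mod 2).
  s_4 = 1 + 0 + 0 + 0 + 1 + 1 + 0 + 1 = 4 ≡ 0 (mod 2).
s = (1, 0, 0, 0)^T — this equals column 8 of H (binary 1000), so error is at position 8.
Correct: flip bit 8 of r = 110101011011001 to get c = 110101001011001.


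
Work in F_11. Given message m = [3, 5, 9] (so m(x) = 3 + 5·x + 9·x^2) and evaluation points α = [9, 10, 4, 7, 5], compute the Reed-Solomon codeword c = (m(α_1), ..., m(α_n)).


c = [7, 7, 2, 6, 0]

Message polynomial: m(x) = 3 + 5·x + 9·x^2 (mod 11).
For each evaluation point α_i, compute m(α_i) mod 11:
  α_1 = 9: Horner steps 9 → 9 → 7, so m(9) = 7.
  α_2 = 10: Horner steps 9 → 7 → 7, so m(10) = 7.
  α_3 = 4: Horner steps 9 → 8 → 2, so m(4) = 2.
  α_4 = 7: Horner steps 9 → 2 → 6, so m(7) = 6.
  α_5 = 5: Horner steps 9 → 6 → 0, so m(5) = 0.
Codeword c = [7, 7, 2, 6, 0] ∈ F_11^5.


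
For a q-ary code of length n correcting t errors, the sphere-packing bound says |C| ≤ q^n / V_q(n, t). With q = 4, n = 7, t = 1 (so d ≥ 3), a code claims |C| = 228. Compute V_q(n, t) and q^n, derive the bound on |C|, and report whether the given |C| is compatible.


V_q(n, t) = 22, q^n = 16384, Hamming bound = 744, |C| = 228 ≤ bound (satisfied).

Step 1: Compute V_q(n, t) = Σ_{j=0}^1 C(n, j) (q−1)^j.
  j = 0: C(7,0)·(3)^0 = 1·1 = 1.
  j = 1: C(7,1)·(3)^1 = 7·3 = 21.
  V_q(n, t) = 1 + 21 = 22.
Step 2: q^n = 4^7 = 16384.
Step 3: Hamming bound ⌊q^n / V_q(n,t)⌋ = ⌊16384/22⌋ = 744.
Step 4: Compare |C| = 228 to 744: satisfied.
The claimed |C| lies below the Hamming bound.


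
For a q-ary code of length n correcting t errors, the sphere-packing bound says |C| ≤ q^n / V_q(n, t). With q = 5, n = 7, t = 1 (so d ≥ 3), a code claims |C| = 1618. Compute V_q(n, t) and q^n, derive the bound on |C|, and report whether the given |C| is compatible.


V_q(n, t) = 29, q^n = 78125, Hamming bound = 2693, |C| = 1618 ≤ bound (satisfied).

Step 1: Compute V_q(n, t) = Σ_{j=0}^1 C(n, j) (q−1)^j.
  j = 0: C(7,0)·(4)^0 = 1·1 = 1.
  j = 1: C(7,1)·(4)^1 = 7·4 = 28.
  V_q(n, t) = 1 + 28 = 29.
Step 2: q^n = 5^7 = 78125.
Step 3: Hamming bound ⌊q^n / V_q(n,t)⌋ = ⌊78125/29⌋ = 2693.
Step 4: Compare |C| = 1618 to 2693: satisfied.
The claimed |C| lies below the Hamming bound.


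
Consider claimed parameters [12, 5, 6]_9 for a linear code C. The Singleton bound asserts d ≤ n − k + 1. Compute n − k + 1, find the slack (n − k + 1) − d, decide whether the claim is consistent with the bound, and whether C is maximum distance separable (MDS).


Singleton RHS = n − k + 1 = 8, slack = 2, bound satisfied, not MDS.

Singleton bound: d ≤ n − k + 1.
Here n = 12, k = 5, so n − k + 1 = 8.
Given d = 6, check d ≤ 8: YES.
Slack = (n − k + 1) − d = 2.
The code is NOT MDS (slack = 2 > 0).
Description: the claimed parameters are [12, 5, 6]_9; such a code would be non-MDS.


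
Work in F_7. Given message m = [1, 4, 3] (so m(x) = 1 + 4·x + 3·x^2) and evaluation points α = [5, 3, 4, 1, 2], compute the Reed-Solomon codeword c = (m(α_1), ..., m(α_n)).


c = [5, 5, 2, 1, 0]

Message polynomial: m(x) = 1 + 4·x + 3·x^2 (mod 7).
For each evaluation point α_i, compute m(α_i) mod 7:
  α_1 = 5: Horner steps 3 → 5 → 5, so m(5) = 5.
  α_2 = 3: Horner steps 3 → 6 → 5, so m(3) = 5.
  α_3 = 4: Horner steps 3 → 2 → 2, so m(4) = 2.
  α_4 = 1: Horner steps 3 → 0 → 1, so m(1) = 1.
  α_5 = 2: Horner steps 3 → 3 → 0, so m(2) = 0.
Codeword c = [5, 5, 2, 1, 0] ∈ F_7^5.


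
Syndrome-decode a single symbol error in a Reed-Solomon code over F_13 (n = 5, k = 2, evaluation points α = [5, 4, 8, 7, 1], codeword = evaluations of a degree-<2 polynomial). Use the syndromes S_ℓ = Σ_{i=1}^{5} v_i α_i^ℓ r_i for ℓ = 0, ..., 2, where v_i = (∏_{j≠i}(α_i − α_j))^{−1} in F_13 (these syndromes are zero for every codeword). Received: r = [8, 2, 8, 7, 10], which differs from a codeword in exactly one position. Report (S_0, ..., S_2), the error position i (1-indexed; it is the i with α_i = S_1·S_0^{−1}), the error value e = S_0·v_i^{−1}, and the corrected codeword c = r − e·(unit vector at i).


S = (10, 2, 3), error at position 3, error magnitude e = 8, c = [8, 2, 0, 7, 10].

Step 1: column multipliers v_i = (∏_{j≠i}(α_i − α_j))^{−1} mod 13.
  i = 1 (α = 5): (5−4)(5−8)(5−7)(5−1) = 1·(−3)·(−2)·4 = 24 ≡ 11, so v_1 = 11^{−1} = 6 (mod 13).
  i = 2 (α = 4): (4−5)(4−8)(4−7)(4−1) = (−1)·(−4)·(−3)·3 = −36 ≡ 3, so v_2 = 3^{−1} = 9 (mod 13).
  i = 3 (α = 8): (8−5)(8−4)(8−7)(8−1) = 3·4·1·7 = 84 ≡ 6, so v_3 = 6^{−1} = 11 (mod 13).
  i = 4 (α = 7): (7−5)(7−4)(7−8)(7−1) = 2·3·(−1)·6 = −36 ≡ 3, so v_4 = 3^{−1} = 9 (mod 13).
  i = 5 (α = 1): (1−5)(1−4)(1−8)(1−7) = (−4)·(−3)·(−7)·(−6) = 504 ≡ 10, so v_5 = 10^{−1} = 4 (mod 13).
  v = [6, 9, 11, 9, 4].
Step 2: syndromes of r = [8, 2, 8, 7, 10] (all sums mod 13).
  S_0 = Σ v_i r_i = 6·8 + 9·2 + 11·8 + 9·7 + 4·10 = 257 ≡ 10.
  S_1 = Σ v_i α_i r_i = 6·5·8 + 9·4·2 + 11·8·8 + 9·7·7 + 4·1·10 = 1497 ≡ 2.
  α_i^2 mod 13 = [12, 3, 12, 10, 1].
  S_2 = Σ v_i α_i^2 r_i = 6·12·8 + 9·3·2 + 11·12·8 + 9·10·7 + 4·1·10 = 2356 ≡ 3.
  S = (10, 2, 3) ≠ 0, so r is not a codeword (an error is present).
Step 3: locate the error. For a single error e at position i, S_ℓ = v_i·e·α_i^ℓ, so α_err = S_1/S_0.
  S_0^{−1} = 10^{−1} = 4 (mod 13), so α_err = 2·4 = 8 ≡ 8 = α_3. Error position i = 3.
  Consistency check: S_2/S_1 = 3·7 = 21 ≡ 8 = α_err ✓ (single-error assumption holds).
Step 4: error magnitude e = S_0/v_3 = S_0·∏_{j≠3}(α_3 − α_j) = 10·6 = 60 ≡ 8 (mod 13).
Step 5: correct position 3: c_3 = r_3 − e = 8 − 8 ≡ 0 (mod 13). Hence c = [8, 2, 0, 7, 10].
  Check: interpolating c through the α_i gives m(x) = 4 + 6·x (degree < 2) with m(α_i) = c_i for every i, so c is indeed a codeword.


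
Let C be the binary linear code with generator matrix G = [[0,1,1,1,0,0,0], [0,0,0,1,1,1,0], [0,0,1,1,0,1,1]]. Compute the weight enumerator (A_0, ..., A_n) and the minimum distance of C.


Weight distribution: A_0 = 1, A_3 = 4, A_4 = 3. Minimum distance d = 3.

Enumerate all 2^3 = 8 messages m ∈ F_2^3.
For each, compute codeword c = mG in F_2^7, then tally its weight.
  m = 000 → c = 0000000, weight = 0.
  m = 100 → c = 0111000, weight = 3.
  m = 010 → c = 0001110, weight = 3.
  m = 110 → c = 0110110, weight = 4.
  m = 001 → c = 0011011, weight = 4.
  m = 101 → c = 0100011, weight = 3.
  m = 011 → c = 0010101, weight = 3.
  m = 111 → c = 0101101, weight = 4.
Tally weights:
  weight 0: 1 codewords.
  weight 3: 4 codewords.
  weight 4: 3 codewords.
Minimum distance d = smallest w > 0 with A_w > 0 = 3.
Sanity: Σ A_w = 8 = 2^3 = 8 ✓.


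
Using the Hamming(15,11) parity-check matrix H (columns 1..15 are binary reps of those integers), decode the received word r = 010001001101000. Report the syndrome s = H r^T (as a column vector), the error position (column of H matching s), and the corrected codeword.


s = (1, 0, 1, 1)^T, error position = 11, corrected codeword c = 010001001111000

Compute s = H r^T mod 2 one row at a time:
  s_1 = 0 + 1 + 1 + 0 + 1 + 0 + 0 + 0 = 3 ≡ 1 (mod 2).
  s_2 = 0 + 0 + 1 + 0 + 1 + 0 + 0 + 0 = 2 ≡ 0 (mod 2).
  s_3 = 1 + 0 + 1 + 0 + 1 + 0 + 0 + 0 = 3 ≡ 1 (mod 2).
  s_4 = 0 + 0 + 0 + 0 + 1 + 0 + 0 + 0 = 1 ≡ 1 (mod 2).
s = (1, 0, 1, 1)^T — this equals column 11 of H (binary 1011), so error is at position 11.
Correct: flip bit 11 of r = 010001001101000 to get c = 010001001111000.


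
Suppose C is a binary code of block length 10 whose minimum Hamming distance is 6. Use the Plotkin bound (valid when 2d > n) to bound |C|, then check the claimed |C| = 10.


Plotkin bound M ≤ 6; given |C| = 10 > bound (violated).

Check applicability: 2d = 12, n = 10.
2d − n = 2 > 0, so Plotkin applies.
Compute d/(2d−n) = 6/2 ≈ 3.0000.
⌊d/(2d−n)⌋ = 3.
Plotkin bound: M ≤ 2·3 = 6.
Given |C| = 10, check: VIOLATED.
This |C| is above the Plotkin bound, so no binary code with n = 10, d = 6 and 10 codewords exists.


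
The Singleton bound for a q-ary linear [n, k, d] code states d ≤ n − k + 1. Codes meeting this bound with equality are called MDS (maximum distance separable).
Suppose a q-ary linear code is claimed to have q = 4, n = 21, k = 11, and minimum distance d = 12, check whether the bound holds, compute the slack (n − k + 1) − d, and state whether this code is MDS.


Singleton RHS = n − k + 1 = 11, slack = -1, bound violated (no such code; not MDS).

Singleton bound: d ≤ n − k + 1.
Here n = 21, k = 11, so n − k + 1 = 11.
Given d = 12, check d ≤ 11: NO.
Slack = (n − k + 1) − d = -1.
The slack is negative: d = 12 exceeds n − k + 1 = 11 by 1, so the Singleton bound is violated and no linear [21, 11, 12]_4 code can exist. In particular it is not MDS (MDS requires d = n − k + 1 exactly).
Description: the claimed parameters are [21, 11, 12]_4; such a code would be impossible (violates the Singleton bound).


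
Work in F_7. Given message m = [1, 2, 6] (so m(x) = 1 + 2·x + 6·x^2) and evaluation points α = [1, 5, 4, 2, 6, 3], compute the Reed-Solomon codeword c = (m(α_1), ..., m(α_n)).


c = [2, 0, 0, 1, 5, 5]

Message polynomial: m(x) = 1 + 2·x + 6·x^2 (mod 7).
For each evaluation point α_i, compute m(α_i) mod 7:
  α_1 = 1: Horner steps 6 → 1 → 2, so m(1) = 2.
  α_2 = 5: Horner steps 6 → 4 → 0, so m(5) = 0.
  α_3 = 4: Horner steps 6 → 5 → 0, so m(4) = 0.
  α_4 = 2: Horner steps 6 → 0 → 1, so m(2) = 1.
  α_5 = 6: Horner steps 6 → 3 → 5, so m(6) = 5.
  α_6 = 3: Horner steps 6 → 6 → 5, so m(3) = 5.
Codeword c = [2, 0, 0, 1, 5, 5] ∈ F_7^6.


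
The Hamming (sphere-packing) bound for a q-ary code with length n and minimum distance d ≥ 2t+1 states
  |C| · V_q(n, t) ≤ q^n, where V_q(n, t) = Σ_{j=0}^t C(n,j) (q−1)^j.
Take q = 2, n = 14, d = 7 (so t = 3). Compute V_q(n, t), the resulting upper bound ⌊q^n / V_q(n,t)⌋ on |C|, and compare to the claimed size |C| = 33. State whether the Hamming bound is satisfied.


V_q(n, t) = 470, q^n = 16384, Hamming bound = 34, |C| = 33 ≤ bound (satisfied).

Step 1: Compute V_q(n, t) = Σ_{j=0}^3 C(n, j) (q−1)^j.
  j = 0: C(14,0)·(1)^0 = 1·1 = 1.
  j = 1: C(14,1)·(1)^1 = 14·1 = 14.
  j = 2: C(14,2)·(1)^2 = 91·1 = 91.
  j = 3: C(14,3)·(1)^3 = 364·1 = 364.
  V_q(n, t) = 1 + 14 + 91 + 364 = 470.
Step 2: q^n = 2^14 = 16384.
Step 3: Hamming bound ⌊q^n / V_q(n,t)⌋ = ⌊16384/470⌋ = 34.
Step 4: Compare |C| = 33 to 34: satisfied.
The claimed |C| lies below the Hamming bound.


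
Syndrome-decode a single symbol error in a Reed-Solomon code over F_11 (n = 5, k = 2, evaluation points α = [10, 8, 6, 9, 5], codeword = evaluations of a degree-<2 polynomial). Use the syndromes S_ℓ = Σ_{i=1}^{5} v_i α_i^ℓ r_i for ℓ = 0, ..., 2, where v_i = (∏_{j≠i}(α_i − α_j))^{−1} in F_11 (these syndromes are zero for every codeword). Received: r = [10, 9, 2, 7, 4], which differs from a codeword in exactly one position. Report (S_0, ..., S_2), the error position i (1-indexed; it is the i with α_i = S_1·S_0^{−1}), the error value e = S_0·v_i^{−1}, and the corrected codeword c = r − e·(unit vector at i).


S = (7, 4, 7), error at position 1, error magnitude e = 5, c = [5, 9, 2, 7, 4].

Step 1: column multipliers v_i = (∏_{j≠i}(α_i − α_j))^{−1} mod 11.
  i = 1 (α = 10): (10−8)(10−6)(10−9)(10−5) = 2·4·1·5 = 40 ≡ 7, so v_1 = 7^{−1} = 8 (mod 11).
  i = 2 (α = 8): (8−10)(8−6)(8−9)(8−5) = (−2)·2·(−1)·3 = 12 ≡ 1, so v_2 = 1^{−1} = 1 (mod 11).
  i = 3 (α = 6): (6−10)(6−8)(6−9)(6−5) = (−4)·(−2)·(−3)·1 = −24 ≡ 9, so v_3 = 9^{−1} = 5 (mod 11).
  i = 4 (α = 9): (9−10)(9−8)(9−6)(9−5) = (−1)·1·3·4 = −12 ≡ 10, so v_4 = 10^{−1} = 10 (mod 11).
  i = 5 (α = 5): (5−10)(5−8)(5−6)(5−9) = (−5)·(−3)·(−1)·(−4) = 60 ≡ 5, so v_5 = 5^{−1} = 9 (mod 11).
  v = [8, 1, 5, 10, 9].
Step 2: syndromes of r = [10, 9, 2, 7, 4] (all sums mod 11).
  S_0 = Σ v_i r_i = 8·10 + 1·9 + 5·2 + 10·7 + 9·4 = 205 ≡ 7.
  S_1 = Σ v_i α_i r_i = 8·10·10 + 1·8·9 + 5·6·2 + 10·9·7 + 9·5·4 = 1742 ≡ 4.
  α_i^2 mod 11 = [1, 9, 3, 4, 3].
  S_2 = Σ v_i α_i^2 r_i = 8·1·10 + 1·9·9 + 5·3·2 + 10·4·7 + 9·3·4 = 579 ≡ 7.
  S = (7, 4, 7) ≠ 0, so r is not a codeword (an error is present).
Step 3: locate the error. For a single error e at position i, S_ℓ = v_i·e·α_i^ℓ, so α_err = S_1/S_0.
  S_0^{−1} = 7^{−1} = 8 (mod 11), so α_err = 4·8 = 32 ≡ 10 = α_1. Error position i = 1.
  Consistency check: S_2/S_1 = 7·3 = 21 ≡ 10 = α_err ✓ (single-error assumption holds).
Step 4: error magnitude e = S_0/v_1 = S_0·∏_{j≠1}(α_1 − α_j) = 7·7 = 49 ≡ 5 (mod 11).
Step 5: correct position 1: c_1 = r_1 − e = 10 − 5 ≡ 5 (mod 11). Hence c = [5, 9, 2, 7, 4].
  Check: interpolating c through the α_i gives m(x) = 3 + 9·x (degree < 2) with m(α_i) = c_i for every i, so c is indeed a codeword.


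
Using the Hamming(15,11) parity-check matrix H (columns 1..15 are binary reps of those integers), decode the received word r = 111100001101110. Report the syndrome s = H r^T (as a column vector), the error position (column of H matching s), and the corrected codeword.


s = (1, 0, 0, 0)^T, error position = 8, corrected codeword c = 111100011101110

Compute s = H r^T mod 2 one row at a time:
  s_1 = 0 + 1 + 1 + 0 + 1 + 1 + 1 + 0 = 5 ≡ 1 (mod 2).
  s_2 = 1 + 0 + 0 + 0 + 1 + 1 + 1 + 0 = 4 ≡ 0 (mod 2).
  s_3 = 1 + 1 + 0 + 0 + 1 + 0 + 1 + 0 = 4 ≡ 0 (mod 2).
  s_4 = 1 + 1 + 0 + 0 + 1 + 0 + 1 + 0 = 4 ≡ 0 (mod 2).
s = (1, 0, 0, 0)^T — this equals column 8 of H (binary 1000), so error is at position 8.
Correct: flip bit 8 of r = 111100001101110 to get c = 111100011101110.


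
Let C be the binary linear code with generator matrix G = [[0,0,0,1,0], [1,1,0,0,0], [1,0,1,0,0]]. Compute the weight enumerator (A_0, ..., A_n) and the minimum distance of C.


Weight distribution: A_0 = 1, A_1 = 1, A_2 = 3, A_3 = 3. Minimum distance d = 1.

Enumerate all 2^3 = 8 messages m ∈ F_2^3.
For each, compute codeword c = mG in F_2^5, then tally its weight.
  m = 000 → c = 00000, weight = 0.
  m = 100 → c = 00010, weight = 1.
  m = 010 → c = 11000, weight = 2.
  m = 110 → c = 11010, weight = 3.
  m = 001 → c = 10100, weight = 2.
  m = 101 → c = 10110, weight = 3.
  m = 011 → c = 01100, weight = 2.
  m = 111 → c = 01110, weight = 3.
Tally weights:
  weight 0: 1 codewords.
  weight 1: 1 codewords.
  weight 2: 3 codewords.
  weight 3: 3 codewords.
Minimum distance d = smallest w > 0 with A_w > 0 = 1.
Sanity: Σ A_w = 8 = 2^3 = 8 ✓.


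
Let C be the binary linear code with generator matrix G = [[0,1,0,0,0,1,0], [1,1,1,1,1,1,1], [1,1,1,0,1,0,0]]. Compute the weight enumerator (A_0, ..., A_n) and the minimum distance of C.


Weight distribution: A_0 = 1, A_2 = 1, A_3 = 2, A_4 = 2, A_5 = 1, A_7 = 1. Minimum distance d = 2.

Enumerate all 2^3 = 8 messages m ∈ F_2^3.
For each, compute codeword c = mG in F_2^7, then tally its weight.
  m = 000 → c = 0000000, weight = 0.
  m = 100 → c = 0100010, weight = 2.
  m = 010 → c = 1111111, weight = 7.
  m = 110 → c = 1011101, weight = 5.
  m = 001 → c = 1110100, weight = 4.
  m = 101 → c = 1010110, weight = 4.
  m = 011 → c = 0001011, weight = 3.
  m = 111 → c = 0101001, weight = 3.
Tally weights:
  weight 0: 1 codewords.
  weight 2: 1 codewords.
  weight 3: 2 codewords.
  weight 4: 2 codewords.
  weight 5: 1 codewords.
  weight 7: 1 codewords.
Minimum distance d = smallest w > 0 with A_w > 0 = 2.
Sanity: Σ A_w = 8 = 2^3 = 8 ✓.


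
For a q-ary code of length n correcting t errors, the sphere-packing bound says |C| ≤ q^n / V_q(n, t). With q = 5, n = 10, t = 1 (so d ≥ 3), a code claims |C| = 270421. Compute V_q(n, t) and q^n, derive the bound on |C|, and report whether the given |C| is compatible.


V_q(n, t) = 41, q^n = 9765625, Hamming bound = 238185, |C| = 270421 > bound (violated).

Step 1: Compute V_q(n, t) = Σ_{j=0}^1 C(n, j) (q−1)^j.
  j = 0: C(10,0)·(4)^0 = 1·1 = 1.
  j = 1: C(10,1)·(4)^1 = 10·4 = 40.
  V_q(n, t) = 1 + 40 = 41.
Step 2: q^n = 5^10 = 9765625.
Step 3: Hamming bound ⌊q^n / V_q(n,t)⌋ = ⌊9765625/41⌋ = 238185.
Step 4: Compare |C| = 270421 to 238185: violated.
The claimed |C| lies above the Hamming bound, so no 5-ary code of length 10 with d ≥ 3 can have 270421 codewords.


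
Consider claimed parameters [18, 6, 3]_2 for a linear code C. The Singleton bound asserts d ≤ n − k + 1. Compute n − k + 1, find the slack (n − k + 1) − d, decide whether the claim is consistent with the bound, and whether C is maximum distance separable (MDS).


Singleton RHS = n − k + 1 = 13, slack = 10, bound satisfied, not MDS.

Singleton bound: d ≤ n − k + 1.
Here n = 18, k = 6, so n − k + 1 = 13.
Given d = 3, check d ≤ 13: YES.
Slack = (n − k + 1) − d = 10.
The code is NOT MDS (slack = 10 > 0).
Description: the claimed parameters are [18, 6, 3]_2; such a code would be non-MDS.


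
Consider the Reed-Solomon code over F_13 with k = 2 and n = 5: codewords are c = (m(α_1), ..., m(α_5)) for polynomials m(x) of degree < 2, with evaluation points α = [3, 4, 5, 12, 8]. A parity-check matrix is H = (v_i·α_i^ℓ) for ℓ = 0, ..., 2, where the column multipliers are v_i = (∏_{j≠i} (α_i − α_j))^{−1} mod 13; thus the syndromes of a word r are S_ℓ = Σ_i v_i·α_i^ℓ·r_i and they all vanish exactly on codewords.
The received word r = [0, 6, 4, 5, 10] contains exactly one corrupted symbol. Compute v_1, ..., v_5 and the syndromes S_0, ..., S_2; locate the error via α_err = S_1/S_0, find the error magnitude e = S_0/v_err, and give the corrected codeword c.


S = (8, 6, 11), error at position 2, error magnitude e = 4, c = [0, 2, 4, 5, 10].

Step 1: column multipliers v_i = (∏_{j≠i}(α_i − α_j))^{−1} mod 13.
  i = 1 (α = 3): (3−4)(3−5)(3−12)(3−8) = (−1)·(−2)·(−9)·(−5) = 90 ≡ 12, so v_1 = 12^{−1} = 12 (mod 13).
  i = 2 (α = 4): (4−3)(4−5)(4−12)(4−8) = 1·(−1)·(−8)·(−4) = −32 ≡ 7, so v_2 = 7^{−1} = 2 (mod 13).
  i = 3 (α = 5): (5−3)(5−4)(5−12)(5−8) = 2·1·(−7)·(−3) = 42 ≡ 3, so v_3 = 3^{−1} = 9 (mod 13).
  i = 4 (α = 12): (12−3)(12−4)(12−5)(12−8) = 9·8·7·4 = 2016 ≡ 1, so v_4 = 1^{−1} = 1 (mod 13).
  i = 5 (α = 8): (8−3)(8−4)(8−5)(8−12) = 5·4·3·(−4) = −240 ≡ 7, so v_5 = 7^{−1} = 2 (mod 13).
  v = [12, 2, 9, 1, 2].
Step 2: syndromes of r = [0, 6, 4, 5, 10] (all sums mod 13).
  S_0 = Σ v_i r_i = 12·0 + 2·6 + 9·4 + 1·5 + 2·10 = 73 ≡ 8.
  S_1 = Σ v_i α_i r_i = 12·3·0 + 2·4·6 + 9·5·4 + 1·12·5 + 2·8·10 = 448 ≡ 6.
  α_i^2 mod 13 = [9, 3, 12, 1, 12].
  S_2 = Σ v_i α_i^2 r_i = 12·9·0 + 2·3·6 + 9·12·4 + 1·1·5 + 2·12·10 = 713 ≡ 11.
  S = (8, 6, 11) ≠ 0, so r is not a codeword (an error is present).
Step 3: locate the error. For a single error e at position i, S_ℓ = v_i·e·α_i^ℓ, so α_err = S_1/S_0.
  S_0^{−1} = 8^{−1} = 5 (mod 13), so α_err = 6·5 = 30 ≡ 4 = α_2. Error position i = 2.
  Consistency check: S_2/S_1 = 11·11 = 121 ≡ 4 = α_err ✓ (single-error assumption holds).
Step 4: error magnitude e = S_0/v_2 = S_0·∏_{j≠2}(α_2 − α_j) = 8·7 = 56 ≡ 4 (mod 13).
Step 5: correct position 2: c_2 = r_2 − e = 6 − 4 ≡ 2 (mod 13). Hence c = [0, 2, 4, 5, 10].
  Check: interpolating c through the α_i gives m(x) = 7 + 2·x (degree < 2) with m(α_i) = c_i for every i, so c is indeed a codeword.
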